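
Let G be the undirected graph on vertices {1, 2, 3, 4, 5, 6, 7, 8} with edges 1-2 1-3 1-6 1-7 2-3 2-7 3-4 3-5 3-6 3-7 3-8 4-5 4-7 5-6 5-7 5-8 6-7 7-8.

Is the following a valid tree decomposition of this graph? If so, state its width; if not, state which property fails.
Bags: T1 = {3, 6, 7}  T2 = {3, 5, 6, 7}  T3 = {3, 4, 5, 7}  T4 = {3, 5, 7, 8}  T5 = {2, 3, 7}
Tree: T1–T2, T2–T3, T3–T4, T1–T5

No — vertex 1 appears in no bag.

A tree decomposition must satisfy three properties: every vertex lies in some bag; for every edge, both endpoints lie together in some bag; and for every vertex, the bags containing it form a connected subtree. Here vertex 1 appears in no bag, so the decomposition is invalid.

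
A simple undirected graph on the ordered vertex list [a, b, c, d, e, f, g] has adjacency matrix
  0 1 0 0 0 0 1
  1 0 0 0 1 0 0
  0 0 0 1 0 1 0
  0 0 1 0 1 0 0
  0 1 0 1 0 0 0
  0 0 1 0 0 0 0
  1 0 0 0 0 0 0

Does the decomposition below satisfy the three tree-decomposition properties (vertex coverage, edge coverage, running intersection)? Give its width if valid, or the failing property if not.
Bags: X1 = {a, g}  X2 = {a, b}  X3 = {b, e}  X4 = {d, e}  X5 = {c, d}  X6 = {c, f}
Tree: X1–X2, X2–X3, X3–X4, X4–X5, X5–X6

Vertex coverage: the bags together contain {a, b, c, d, e, f, g}, the full vertex set. Edge coverage: each edge of G has both endpoints in at least one bag. Running intersection: for every vertex, the bags containing it form a connected subtree. All three properties hold, so this is a valid tree decomposition of width max|bag| − 1 = 1, and hence tw(G) ≤ 1.

Yes; width 1.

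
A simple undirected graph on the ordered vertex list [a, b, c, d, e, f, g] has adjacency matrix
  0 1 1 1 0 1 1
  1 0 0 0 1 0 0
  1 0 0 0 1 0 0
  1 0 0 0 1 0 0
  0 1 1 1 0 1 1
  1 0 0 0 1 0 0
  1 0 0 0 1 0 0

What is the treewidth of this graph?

A width-2 tree decomposition is:
Bags: B1 = {a, d, e}  B2 = {a, e, g}  B3 = {a, b, e}  B4 = {a, e, f}  B5 = {a, c, e}
Tree: B1–B2, B2–B3, B3–B4, B4–B5
Every bag has size at most 3, so the width is 3 − 1 = 2 and tw(G) ≤ 2. The edges e–d–a–g–e form a cycle, so G is not a tree and its treewidth is at least 2. Therefore the treewidth is 2.

2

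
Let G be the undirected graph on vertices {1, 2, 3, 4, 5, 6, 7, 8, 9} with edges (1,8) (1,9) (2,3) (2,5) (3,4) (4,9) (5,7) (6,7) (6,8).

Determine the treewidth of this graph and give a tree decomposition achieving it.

The largest bag has 3 vertices, giving width 2; this decomposition certifies tw(G) ≤ 2. Since 1–8–6–7–5–2–3–4–9–1 is a cycle in G, G is not acyclic. Forests are exactly the graphs of treewidth ≤ 1, so tw(G) ≥ 2. Combining the bounds, tw(G) = 2.

Treewidth 2.
One such decomposition:
Bags: B1 = {1, 6, 8}  B2 = {1, 6, 7}  B3 = {1, 5, 7}  B4 = {1, 2, 5}  B5 = {1, 2, 3}  B6 = {1, 3, 4}  B7 = {1, 4, 9}
Tree: B1–B2, B2–B3, B3–B4, B4–B5, B5–B6, B6–B7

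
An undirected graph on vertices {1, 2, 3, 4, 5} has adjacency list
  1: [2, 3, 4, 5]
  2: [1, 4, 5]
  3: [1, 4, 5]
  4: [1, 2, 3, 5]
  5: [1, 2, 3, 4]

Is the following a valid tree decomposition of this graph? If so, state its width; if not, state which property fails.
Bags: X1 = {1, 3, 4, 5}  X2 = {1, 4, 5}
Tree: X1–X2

No — vertex 2 appears in no bag.

A tree decomposition must satisfy three properties: every vertex lies in some bag; for every edge, both endpoints lie together in some bag; and for every vertex, the bags containing it form a connected subtree. Here vertex 2 appears in no bag, so the decomposition is invalid.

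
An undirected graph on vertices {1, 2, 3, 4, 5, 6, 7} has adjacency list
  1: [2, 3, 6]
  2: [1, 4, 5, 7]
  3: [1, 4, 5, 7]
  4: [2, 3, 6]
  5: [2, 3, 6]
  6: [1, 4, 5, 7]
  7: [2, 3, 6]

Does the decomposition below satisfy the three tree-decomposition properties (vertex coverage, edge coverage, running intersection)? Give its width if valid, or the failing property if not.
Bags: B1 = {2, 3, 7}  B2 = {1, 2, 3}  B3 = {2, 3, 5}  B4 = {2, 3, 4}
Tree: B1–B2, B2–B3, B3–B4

A tree decomposition must satisfy three properties: every vertex lies in some bag; for every edge, both endpoints lie together in some bag; and for every vertex, the bags containing it form a connected subtree. Here vertex 6 appears in no bag, so the decomposition is invalid.

No — vertex 6 appears in no bag.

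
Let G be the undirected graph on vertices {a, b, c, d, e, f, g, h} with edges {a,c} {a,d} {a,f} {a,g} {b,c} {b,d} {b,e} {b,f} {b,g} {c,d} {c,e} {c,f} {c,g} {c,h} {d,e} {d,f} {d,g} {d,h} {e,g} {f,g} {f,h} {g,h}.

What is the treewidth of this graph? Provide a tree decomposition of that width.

Every bag has size at most 5, so the width is 5 − 1 = 4 and tw(G) ≤ 4. On the other hand G contains the 5-clique {b, c, d, e, g}. A clique must lie in a single bag of any decomposition, so no decomposition can have width below 4. Therefore the treewidth is 4.

Treewidth 4.
One such decomposition:
Bags: B1 = {b, c, d, f, g}  B2 = {c, d, f, g, h}  B3 = {a, c, d, f, g}  B4 = {b, c, d, e, g}
Tree: B1–B2, B2–B3, B1–B4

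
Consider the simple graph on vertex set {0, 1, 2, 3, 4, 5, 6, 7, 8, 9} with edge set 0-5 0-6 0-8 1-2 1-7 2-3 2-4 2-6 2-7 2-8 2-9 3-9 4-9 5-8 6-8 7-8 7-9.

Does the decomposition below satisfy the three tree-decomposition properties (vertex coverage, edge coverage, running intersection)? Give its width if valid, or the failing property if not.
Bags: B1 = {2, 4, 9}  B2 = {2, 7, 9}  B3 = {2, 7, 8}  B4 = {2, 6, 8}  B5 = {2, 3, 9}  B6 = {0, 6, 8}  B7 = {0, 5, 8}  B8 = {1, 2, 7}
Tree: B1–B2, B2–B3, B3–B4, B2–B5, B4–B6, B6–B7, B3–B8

Checking the three conditions: (i) the bags cover all of {0, 1, 2, 3, 4, 5, 6, 7, 8, 9}; (ii) for each edge, some bag contains both endpoints; (iii) the bags containing any fixed vertex form a subtree. All hold, so the decomposition is valid with width 3 − 1 = 2.

Yes; width 2.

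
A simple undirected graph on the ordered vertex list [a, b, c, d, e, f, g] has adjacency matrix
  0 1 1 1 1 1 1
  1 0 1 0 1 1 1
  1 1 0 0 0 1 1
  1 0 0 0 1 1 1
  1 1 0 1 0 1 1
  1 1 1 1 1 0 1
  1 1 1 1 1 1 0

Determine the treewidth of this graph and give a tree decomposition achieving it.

Treewidth 4.
Bags: B1 = {a, b, e, f, g}  B2 = {a, b, c, f, g}  B3 = {a, d, e, f, g}
Tree: B1–B2, B1–B3

Each bag holds 5 vertices, so the decomposition has width 4, which upper-bounds the treewidth. For the lower bound, the 5 vertices {a, d, e, f, g} are pairwise adjacent, and any tree decomposition puts a clique entirely inside one bag — forcing width ≥ 4. Hence tw(G) = 4 exactly.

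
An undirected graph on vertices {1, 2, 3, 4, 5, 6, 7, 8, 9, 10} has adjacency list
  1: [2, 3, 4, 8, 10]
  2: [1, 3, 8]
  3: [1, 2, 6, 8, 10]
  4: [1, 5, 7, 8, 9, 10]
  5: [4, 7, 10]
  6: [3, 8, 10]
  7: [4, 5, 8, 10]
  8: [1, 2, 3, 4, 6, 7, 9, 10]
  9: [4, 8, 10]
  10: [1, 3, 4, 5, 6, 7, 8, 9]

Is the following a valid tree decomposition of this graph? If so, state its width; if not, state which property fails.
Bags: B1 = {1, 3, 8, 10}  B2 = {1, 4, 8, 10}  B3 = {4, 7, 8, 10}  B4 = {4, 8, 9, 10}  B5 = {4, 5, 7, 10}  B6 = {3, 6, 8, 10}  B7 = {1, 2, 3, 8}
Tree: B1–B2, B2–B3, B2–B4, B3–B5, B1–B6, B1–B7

Yes; width 3.

Vertex coverage: the bags together contain {1, 2, 3, 4, 5, 6, 7, 8, 9, 10}, the full vertex set. Edge coverage: each edge of G has both endpoints in at least one bag. Running intersection: for every vertex, the bags containing it form a connected subtree. All three properties hold, so this is a valid tree decomposition of width max|bag| − 1 = 3, and hence tw(G) ≤ 3.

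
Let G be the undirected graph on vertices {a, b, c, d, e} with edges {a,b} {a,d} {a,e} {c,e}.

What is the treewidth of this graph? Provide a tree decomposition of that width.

Treewidth 1.
One such decomposition:
Bags: B1 = {a, b}  B2 = {a, d}  B3 = {a, e}  B4 = {c, e}
Tree: B1–B2, B1–B3, B3–B4

Every bag has size at most 2, so the width is 2 − 1 = 1 and tw(G) ≤ 1. Since G has at least one edge (e.g. a–b), it is not an edgeless graph, so tw(G) ≥ 1. Therefore the treewidth is 1.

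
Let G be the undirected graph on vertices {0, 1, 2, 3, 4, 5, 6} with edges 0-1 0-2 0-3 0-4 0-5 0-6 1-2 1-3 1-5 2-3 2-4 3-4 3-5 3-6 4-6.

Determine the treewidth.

3

A width-3 tree decomposition is:
Bags: B1 = {0, 3, 4, 6}  B2 = {0, 2, 3, 4}  B3 = {0, 1, 2, 3}  B4 = {0, 1, 3, 5}
Tree: B1–B2, B2–B3, B3–B4
Every bag has size at most 4, so the width is 4 − 1 = 3 and tw(G) ≤ 3. On the other hand G contains the 4-clique {0, 1, 2, 3}. A clique must lie in a single bag of any decomposition, so no decomposition can have width below 3. Hence tw(G) = 3 exactly.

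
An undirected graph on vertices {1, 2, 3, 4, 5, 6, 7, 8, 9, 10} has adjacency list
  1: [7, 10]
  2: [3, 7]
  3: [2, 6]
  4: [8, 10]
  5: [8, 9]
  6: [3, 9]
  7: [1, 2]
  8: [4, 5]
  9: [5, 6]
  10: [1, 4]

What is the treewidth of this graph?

2

A width-2 tree decomposition is:
Bags: B1 = {3, 6, 9}  B2 = {3, 5, 9}  B3 = {3, 5, 8}  B4 = {3, 4, 8}  B5 = {3, 4, 10}  B6 = {1, 3, 10}  B7 = {1, 3, 7}  B8 = {2, 3, 7}
Tree: B1–B2, B2–B3, B3–B4, B4–B5, B5–B6, B6–B7, B7–B8
Every bag has size at most 3, so the width is 3 − 1 = 2 and tw(G) ≤ 2. The edges 3–6–9–5–8–4–10–1–7–2–3 form a cycle, so G is not a tree and its treewidth is at least 2. The upper and lower bounds meet at 2, so that is the treewidth.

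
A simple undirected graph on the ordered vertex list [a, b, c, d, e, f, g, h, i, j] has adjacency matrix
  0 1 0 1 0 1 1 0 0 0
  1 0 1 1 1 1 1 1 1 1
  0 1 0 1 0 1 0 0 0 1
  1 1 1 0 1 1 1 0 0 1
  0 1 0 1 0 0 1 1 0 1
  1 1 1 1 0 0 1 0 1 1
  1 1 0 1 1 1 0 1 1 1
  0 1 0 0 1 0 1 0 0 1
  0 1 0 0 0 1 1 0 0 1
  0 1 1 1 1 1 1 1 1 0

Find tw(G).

A width-4 tree decomposition is:
Bags: B1 = {b, d, f, g, j}  B2 = {b, f, g, i, j}  B3 = {b, c, d, f, j}  B4 = {b, d, e, g, j}  B5 = {a, b, d, f, g}  B6 = {b, e, g, h, j}
Tree: B1–B2, B1–B3, B1–B4, B1–B5, B4–B6
Each bag holds 5 vertices, so the decomposition has width 4, which upper-bounds the treewidth. For the lower bound, the 5 vertices {b, d, e, g, j} are pairwise adjacent, and any tree decomposition puts a clique entirely inside one bag — forcing width ≥ 4. The upper and lower bounds meet at 4, so that is the treewidth.

4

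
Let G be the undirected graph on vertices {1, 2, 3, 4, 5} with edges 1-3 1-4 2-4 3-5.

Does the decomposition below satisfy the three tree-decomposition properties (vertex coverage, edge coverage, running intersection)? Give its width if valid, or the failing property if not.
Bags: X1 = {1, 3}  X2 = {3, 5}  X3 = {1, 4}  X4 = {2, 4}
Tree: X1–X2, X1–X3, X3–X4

Yes; width 1.

Vertex coverage: the bags together contain {1, 2, 3, 4, 5}, the full vertex set. Edge coverage: each edge of G has both endpoints in at least one bag. Running intersection: for every vertex, the bags containing it form a connected subtree. All three properties hold, so this is a valid tree decomposition of width max|bag| − 1 = 1, and hence tw(G) ≤ 1.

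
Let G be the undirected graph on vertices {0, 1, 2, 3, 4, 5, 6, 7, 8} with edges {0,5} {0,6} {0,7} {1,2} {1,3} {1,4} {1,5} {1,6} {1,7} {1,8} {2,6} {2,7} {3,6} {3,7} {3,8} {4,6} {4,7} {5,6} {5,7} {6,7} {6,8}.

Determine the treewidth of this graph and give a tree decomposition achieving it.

Treewidth 3.
Bags: B1 = {1, 3, 6, 8}  B2 = {1, 3, 6, 7}  B3 = {1, 4, 6, 7}  B4 = {1, 5, 6, 7}  B5 = {0, 5, 6, 7}  B6 = {1, 2, 6, 7}
Tree: B1–B2, B2–B3, B3–B4, B4–B5, B3–B6

The largest bag has 4 vertices, giving width 3; this decomposition certifies tw(G) ≤ 3. Conversely, {0, 5, 6, 7} is a clique of size 4, and the vertices of any clique must share a bag in every tree decomposition; so some bag has ≥ 4 vertices and tw(G) ≥ 3. The upper and lower bounds meet at 3, so that is the treewidth.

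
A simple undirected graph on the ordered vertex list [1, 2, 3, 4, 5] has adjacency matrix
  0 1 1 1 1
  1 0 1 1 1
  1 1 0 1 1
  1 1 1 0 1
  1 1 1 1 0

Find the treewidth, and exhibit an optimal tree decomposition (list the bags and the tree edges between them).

A single bag containing all 5 vertices is trivially a valid decomposition of width 4. For the lower bound, the 5 vertices {1, 2, 3, 4, 5} are pairwise adjacent, and any tree decomposition puts a clique entirely inside one bag — forcing width ≥ 4. The upper and lower bounds meet at 4, so that is the treewidth.

Treewidth 4.
One optimal decomposition is:
Bags: B1 = {1, 2, 3, 4, 5}
Tree: (single bag)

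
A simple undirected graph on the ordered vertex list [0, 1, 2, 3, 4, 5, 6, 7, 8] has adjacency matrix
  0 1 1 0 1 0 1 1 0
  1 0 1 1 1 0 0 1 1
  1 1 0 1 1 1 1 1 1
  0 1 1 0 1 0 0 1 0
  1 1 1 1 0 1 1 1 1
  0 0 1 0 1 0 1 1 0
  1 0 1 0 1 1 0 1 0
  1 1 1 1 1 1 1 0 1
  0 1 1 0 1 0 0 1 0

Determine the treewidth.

4

A width-4 tree decomposition is:
Bags: B1 = {0, 2, 4, 6, 7}  B2 = {0, 1, 2, 4, 7}  B3 = {1, 2, 3, 4, 7}  B4 = {2, 4, 5, 6, 7}  B5 = {1, 2, 4, 7, 8}
Tree: B1–B2, B2–B3, B1–B4, B2–B5
The largest bag has 5 vertices, giving width 4; this decomposition certifies tw(G) ≤ 4. Conversely, {0, 1, 2, 4, 7} is a clique of size 5, and the vertices of any clique must share a bag in every tree decomposition; so some bag has ≥ 5 vertices and tw(G) ≥ 4. Therefore the treewidth is 4.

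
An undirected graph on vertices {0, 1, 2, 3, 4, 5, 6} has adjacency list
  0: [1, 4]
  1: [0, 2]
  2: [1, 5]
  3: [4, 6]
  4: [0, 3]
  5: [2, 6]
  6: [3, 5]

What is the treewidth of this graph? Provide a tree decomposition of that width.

Each bag holds 3 vertices, so the decomposition has width 2, which upper-bounds the treewidth. For the lower bound, G contains the cycle 5–2–1–0–4–3–6–5, so G is not a forest; only forests have treewidth ≤ 1, hence tw(G) ≥ 2. The upper and lower bounds meet at 2, so that is the treewidth.

Treewidth 2.
Bags: B1 = {1, 2, 5}  B2 = {0, 1, 5}  B3 = {0, 4, 5}  B4 = {3, 4, 5}  B5 = {3, 5, 6}
Tree: B1–B2, B2–B3, B3–B4, B4–B5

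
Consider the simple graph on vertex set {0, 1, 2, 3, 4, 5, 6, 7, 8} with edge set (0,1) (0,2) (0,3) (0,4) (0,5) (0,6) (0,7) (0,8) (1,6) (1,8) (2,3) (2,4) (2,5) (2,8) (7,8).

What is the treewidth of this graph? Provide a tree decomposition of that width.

Treewidth 2.
One optimal decomposition is:
Bags: B1 = {0, 2, 8}  B2 = {0, 2, 5}  B3 = {0, 2, 4}  B4 = {0, 7, 8}  B5 = {0, 1, 8}  B6 = {0, 2, 3}  B7 = {0, 1, 6}
Tree: B1–B2, B2–B3, B1–B4, B4–B5, B3–B6, B5–B7

Each bag holds 3 vertices, so the decomposition has width 2, which upper-bounds the treewidth. For the lower bound, the 3 vertices {0, 1, 8} are pairwise adjacent, and any tree decomposition puts a clique entirely inside one bag — forcing width ≥ 2. Combining the bounds, tw(G) = 2.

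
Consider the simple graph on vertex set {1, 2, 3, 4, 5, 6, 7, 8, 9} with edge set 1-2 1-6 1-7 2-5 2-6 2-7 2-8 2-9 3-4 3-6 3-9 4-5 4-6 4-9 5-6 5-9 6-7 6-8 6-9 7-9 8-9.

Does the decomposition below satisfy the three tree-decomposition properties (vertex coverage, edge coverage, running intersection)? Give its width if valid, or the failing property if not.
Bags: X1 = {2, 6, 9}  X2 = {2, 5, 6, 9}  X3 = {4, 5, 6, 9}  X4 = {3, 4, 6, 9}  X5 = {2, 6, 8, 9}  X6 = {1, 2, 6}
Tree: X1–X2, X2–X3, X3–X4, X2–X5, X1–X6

A tree decomposition must satisfy three properties: every vertex lies in some bag; for every edge, both endpoints lie together in some bag; and for every vertex, the bags containing it form a connected subtree. Here vertex 7 appears in no bag, so the decomposition is invalid.

No — vertex 7 appears in no bag.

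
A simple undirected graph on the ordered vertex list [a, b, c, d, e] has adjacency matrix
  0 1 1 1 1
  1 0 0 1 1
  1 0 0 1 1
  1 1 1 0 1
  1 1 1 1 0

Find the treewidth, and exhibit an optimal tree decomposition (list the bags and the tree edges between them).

Treewidth 3.
Bags: B1 = {a, c, d, e}  B2 = {a, b, d, e}
Tree: B1–B2

Each bag holds 4 vertices, so the decomposition has width 3, which upper-bounds the treewidth. On the other hand G contains the 4-clique {a, c, d, e}. A clique must lie in a single bag of any decomposition, so no decomposition can have width below 3. Therefore the treewidth is 3.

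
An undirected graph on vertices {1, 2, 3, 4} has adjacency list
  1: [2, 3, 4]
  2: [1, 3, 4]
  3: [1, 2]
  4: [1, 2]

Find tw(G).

A width-2 tree decomposition is:
Bags: B1 = {1, 2, 4}  B2 = {1, 2, 3}
Tree: B1–B2
Every bag has size at most 3, so the width is 3 − 1 = 2 and tw(G) ≤ 2. Conversely, {1, 2, 3} is a clique of size 3, and the vertices of any clique must share a bag in every tree decomposition; so some bag has ≥ 3 vertices and tw(G) ≥ 2. The upper and lower bounds meet at 2, so that is the treewidth.

2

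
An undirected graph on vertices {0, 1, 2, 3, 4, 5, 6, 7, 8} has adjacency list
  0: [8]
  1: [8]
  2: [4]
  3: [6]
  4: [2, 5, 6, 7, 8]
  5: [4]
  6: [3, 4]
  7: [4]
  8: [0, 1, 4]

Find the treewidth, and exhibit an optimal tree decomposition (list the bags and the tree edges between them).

Treewidth 1.
One such decomposition:
Bags: B1 = {4, 6}  B2 = {4, 8}  B3 = {4, 7}  B4 = {1, 8}  B5 = {3, 6}  B6 = {4, 5}  B7 = {2, 4}  B8 = {0, 8}
Tree: B1–B2, B1–B3, B2–B4, B1–B5, B3–B6, B6–B7, B2–B8

Every bag has size at most 2, so the width is 2 − 1 = 1 and tw(G) ≤ 1. G has an edge, so its treewidth is at least 1. The upper and lower bounds meet at 1, so that is the treewidth.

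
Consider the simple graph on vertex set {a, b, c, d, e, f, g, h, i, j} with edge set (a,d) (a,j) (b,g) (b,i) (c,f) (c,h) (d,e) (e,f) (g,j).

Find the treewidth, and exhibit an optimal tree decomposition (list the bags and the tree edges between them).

Treewidth 1.
One such decomposition:
Bags: B1 = {b, i}  B2 = {b, g}  B3 = {g, j}  B4 = {a, j}  B5 = {a, d}  B6 = {d, e}  B7 = {e, f}  B8 = {c, f}  B9 = {c, h}
Tree: B1–B2, B2–B3, B3–B4, B4–B5, B5–B6, B6–B7, B7–B8, B8–B9

Every bag has size at most 2, so the width is 2 − 1 = 1 and tw(G) ≤ 1. Since G has at least one edge (e.g. i–b), it is not an edgeless graph, so tw(G) ≥ 1. Therefore the treewidth is 1.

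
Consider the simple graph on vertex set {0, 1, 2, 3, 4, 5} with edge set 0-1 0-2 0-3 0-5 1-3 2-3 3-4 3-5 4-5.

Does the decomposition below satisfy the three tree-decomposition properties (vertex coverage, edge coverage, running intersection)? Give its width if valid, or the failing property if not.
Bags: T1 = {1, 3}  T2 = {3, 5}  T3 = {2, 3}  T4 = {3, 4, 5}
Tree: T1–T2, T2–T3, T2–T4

A tree decomposition must satisfy three properties: every vertex lies in some bag; for every edge, both endpoints lie together in some bag; and for every vertex, the bags containing it form a connected subtree. Here vertex 0 appears in no bag, so the decomposition is invalid.

No — vertex 0 appears in no bag.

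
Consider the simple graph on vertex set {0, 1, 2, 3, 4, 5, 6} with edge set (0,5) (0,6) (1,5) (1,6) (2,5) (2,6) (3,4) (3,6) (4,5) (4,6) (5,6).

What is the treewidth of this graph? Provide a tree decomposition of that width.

Each bag holds 3 vertices, so the decomposition has width 2, which upper-bounds the treewidth. For the lower bound, the 3 vertices {3, 4, 6} are pairwise adjacent, and any tree decomposition puts a clique entirely inside one bag — forcing width ≥ 2. Hence tw(G) = 2 exactly.

Treewidth 2.
One optimal decomposition is:
Bags: B1 = {4, 5, 6}  B2 = {0, 5, 6}  B3 = {1, 5, 6}  B4 = {2, 5, 6}  B5 = {3, 4, 6}
Tree: B1–B2, B1–B3, B2–B4, B1–B5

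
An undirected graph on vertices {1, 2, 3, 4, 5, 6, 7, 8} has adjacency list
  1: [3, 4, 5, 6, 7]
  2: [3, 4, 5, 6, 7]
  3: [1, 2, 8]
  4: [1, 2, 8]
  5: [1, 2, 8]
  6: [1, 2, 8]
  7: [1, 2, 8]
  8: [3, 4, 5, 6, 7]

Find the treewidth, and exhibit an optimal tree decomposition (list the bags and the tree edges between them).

The largest bag has 4 vertices, giving width 3; this decomposition certifies tw(G) ≤ 3. For the lower bound: the 4 vertex sets {2,4}, {1,7}, {8}, {3} are disjoint, each induces a connected subgraph, and every pair is joined by at least one edge of G. Contracting each set to a single vertex therefore yields K_{4} as a minor, and since treewidth is minor-monotone, tw(G) ≥ tw(K_{4}) = 3. Combining the bounds, tw(G) = 3.

Treewidth 3.
Bags: B1 = {1, 2, 4, 8}  B2 = {1, 2, 7, 8}  B3 = {1, 2, 3, 8}  B4 = {1, 2, 6, 8}  B5 = {1, 2, 5, 8}
Tree: B1–B2, B2–B3, B3–B4, B4–B5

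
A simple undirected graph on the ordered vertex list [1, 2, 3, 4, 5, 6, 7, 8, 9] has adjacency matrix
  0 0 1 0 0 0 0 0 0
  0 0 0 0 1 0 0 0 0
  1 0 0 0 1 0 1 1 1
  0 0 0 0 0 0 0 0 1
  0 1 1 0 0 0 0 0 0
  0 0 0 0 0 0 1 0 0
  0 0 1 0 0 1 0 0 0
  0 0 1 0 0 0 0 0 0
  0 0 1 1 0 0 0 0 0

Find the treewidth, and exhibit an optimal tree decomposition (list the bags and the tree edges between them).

Each bag holds 2 vertices, so the decomposition has width 1, which upper-bounds the treewidth. G has an edge, so its treewidth is at least 1. Combining the bounds, tw(G) = 1.

Treewidth 1.
One optimal decomposition is:
Bags: B1 = {3, 7}  B2 = {1, 3}  B3 = {3, 9}  B4 = {4, 9}  B5 = {3, 5}  B6 = {6, 7}  B7 = {3, 8}  B8 = {2, 5}
Tree: B1–B2, B2–B3, B3–B4, B2–B5, B1–B6, B5–B7, B5–B8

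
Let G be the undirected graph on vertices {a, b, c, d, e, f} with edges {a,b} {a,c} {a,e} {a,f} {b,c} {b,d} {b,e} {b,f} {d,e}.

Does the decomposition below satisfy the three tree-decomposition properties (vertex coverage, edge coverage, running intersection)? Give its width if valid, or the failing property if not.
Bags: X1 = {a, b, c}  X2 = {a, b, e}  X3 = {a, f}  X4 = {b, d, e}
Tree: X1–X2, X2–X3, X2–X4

A tree decomposition must satisfy three properties: every vertex lies in some bag; for every edge, both endpoints lie together in some bag; and for every vertex, the bags containing it form a connected subtree. Here edge (b,f) lies in no bag, so the decomposition is invalid.

No — edge (b,f) lies in no bag.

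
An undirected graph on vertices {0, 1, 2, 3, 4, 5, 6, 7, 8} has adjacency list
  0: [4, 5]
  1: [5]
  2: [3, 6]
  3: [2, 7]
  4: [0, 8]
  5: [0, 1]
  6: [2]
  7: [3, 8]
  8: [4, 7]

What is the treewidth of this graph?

1

A width-1 tree decomposition is:
Bags: B1 = {1, 5}  B2 = {0, 5}  B3 = {0, 4}  B4 = {4, 8}  B5 = {7, 8}  B6 = {3, 7}  B7 = {2, 3}  B8 = {2, 6}
Tree: B1–B2, B2–B3, B3–B4, B4–B5, B5–B6, B6–B7, B7–B8
The largest bag has 2 vertices, giving width 1; this decomposition certifies tw(G) ≤ 1. Since G has at least one edge (e.g. 1–5), it is not an edgeless graph, so tw(G) ≥ 1. Combining the bounds, tw(G) = 1.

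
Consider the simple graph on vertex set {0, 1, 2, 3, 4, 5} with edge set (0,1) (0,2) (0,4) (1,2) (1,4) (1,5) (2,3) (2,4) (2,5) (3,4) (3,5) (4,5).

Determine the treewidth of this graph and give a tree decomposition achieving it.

Treewidth 3.
Bags: B1 = {1, 2, 4, 5}  B2 = {0, 1, 2, 4}  B3 = {2, 3, 4, 5}
Tree: B1–B2, B1–B3

Every bag has size at most 4, so the width is 4 − 1 = 3 and tw(G) ≤ 3. On the other hand G contains the 4-clique {0, 1, 2, 4}. A clique must lie in a single bag of any decomposition, so no decomposition can have width below 3. Combining the bounds, tw(G) = 3.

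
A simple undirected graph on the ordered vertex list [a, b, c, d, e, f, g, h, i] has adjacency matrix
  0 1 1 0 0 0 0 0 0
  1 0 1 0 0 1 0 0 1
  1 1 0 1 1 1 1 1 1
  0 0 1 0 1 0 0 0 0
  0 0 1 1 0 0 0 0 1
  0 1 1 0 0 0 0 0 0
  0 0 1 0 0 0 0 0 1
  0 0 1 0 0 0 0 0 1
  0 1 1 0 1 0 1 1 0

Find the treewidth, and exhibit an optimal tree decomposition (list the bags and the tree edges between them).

Treewidth 2.
One such decomposition:
Bags: B1 = {b, c, i}  B2 = {b, c, f}  B3 = {a, b, c}  B4 = {c, h, i}  B5 = {c, g, i}  B6 = {c, e, i}  B7 = {c, d, e}
Tree: B1–B2, B2–B3, B1–B4, B1–B5, B5–B6, B6–B7

Every bag has size at most 3, so the width is 3 − 1 = 2 and tw(G) ≤ 2. For the lower bound, the 3 vertices {c, d, e} are pairwise adjacent, and any tree decomposition puts a clique entirely inside one bag — forcing width ≥ 2. Combining the bounds, tw(G) = 2.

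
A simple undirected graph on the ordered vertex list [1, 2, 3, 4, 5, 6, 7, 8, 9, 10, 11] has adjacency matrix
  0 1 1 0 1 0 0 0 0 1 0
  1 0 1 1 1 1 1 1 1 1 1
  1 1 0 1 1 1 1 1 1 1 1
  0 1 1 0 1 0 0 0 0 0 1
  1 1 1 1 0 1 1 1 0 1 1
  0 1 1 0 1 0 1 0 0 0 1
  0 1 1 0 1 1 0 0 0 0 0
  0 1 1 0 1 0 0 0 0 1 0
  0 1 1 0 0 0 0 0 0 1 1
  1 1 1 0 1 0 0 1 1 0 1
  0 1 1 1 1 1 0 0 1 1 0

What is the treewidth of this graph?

4

A width-4 tree decomposition is:
Bags: B1 = {2, 3, 5, 6, 11}  B2 = {2, 3, 5, 10, 11}  B3 = {2, 3, 5, 8, 10}  B4 = {1, 2, 3, 5, 10}  B5 = {2, 3, 4, 5, 11}  B6 = {2, 3, 5, 6, 7}  B7 = {2, 3, 9, 10, 11}
Tree: B1–B2, B2–B3, B3–B4, B1–B5, B1–B6, B2–B7
The largest bag has 5 vertices, giving width 4; this decomposition certifies tw(G) ≤ 4. On the other hand G contains the 5-clique {2, 3, 9, 10, 11}. A clique must lie in a single bag of any decomposition, so no decomposition can have width below 4. Therefore the treewidth is 4.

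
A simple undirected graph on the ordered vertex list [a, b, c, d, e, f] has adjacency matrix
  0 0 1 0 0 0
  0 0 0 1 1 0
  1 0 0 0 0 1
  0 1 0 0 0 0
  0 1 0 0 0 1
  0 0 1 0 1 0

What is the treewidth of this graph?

1

A width-1 tree decomposition is:
Bags: B1 = {a, c}  B2 = {c, f}  B3 = {e, f}  B4 = {b, e}  B5 = {b, d}
Tree: B1–B2, B2–B3, B3–B4, B4–B5
Every bag has size at most 2, so the width is 2 − 1 = 1 and tw(G) ≤ 1. G has an edge, so its treewidth is at least 1. The upper and lower bounds meet at 1, so that is the treewidth.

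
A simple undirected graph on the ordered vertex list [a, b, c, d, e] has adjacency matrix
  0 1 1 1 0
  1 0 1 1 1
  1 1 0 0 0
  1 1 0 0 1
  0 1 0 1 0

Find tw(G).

2

A width-2 tree decomposition is:
Bags: B1 = {b, d, e}  B2 = {a, b, d}  B3 = {a, b, c}
Tree: B1–B2, B2–B3
Every bag has size at most 3, so the width is 3 − 1 = 2 and tw(G) ≤ 2. On the other hand G contains the 3-clique {b, d, e}. A clique must lie in a single bag of any decomposition, so no decomposition can have width below 2. The upper and lower bounds meet at 2, so that is the treewidth.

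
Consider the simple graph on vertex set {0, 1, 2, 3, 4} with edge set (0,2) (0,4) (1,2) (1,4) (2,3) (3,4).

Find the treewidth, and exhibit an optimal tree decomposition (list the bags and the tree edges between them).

The largest bag has 3 vertices, giving width 2; this decomposition certifies tw(G) ≤ 2. Since 1–2–0–4–1 is a cycle in G, G is not acyclic. Forests are exactly the graphs of treewidth ≤ 1, so tw(G) ≥ 2. The upper and lower bounds meet at 2, so that is the treewidth.

Treewidth 2.
One optimal decomposition is:
Bags: B1 = {1, 2, 4}  B2 = {0, 2, 4}  B3 = {2, 3, 4}
Tree: B1–B2, B2–B3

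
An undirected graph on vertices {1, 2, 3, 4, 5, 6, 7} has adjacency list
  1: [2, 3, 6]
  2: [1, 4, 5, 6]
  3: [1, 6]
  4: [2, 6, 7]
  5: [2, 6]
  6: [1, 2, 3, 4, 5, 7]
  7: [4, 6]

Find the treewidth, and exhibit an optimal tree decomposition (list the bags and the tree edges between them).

Treewidth 2.
One such decomposition:
Bags: B1 = {2, 4, 6}  B2 = {1, 2, 6}  B3 = {4, 6, 7}  B4 = {1, 3, 6}  B5 = {2, 5, 6}
Tree: B1–B2, B1–B3, B2–B4, B2–B5

Each bag holds 3 vertices, so the decomposition has width 2, which upper-bounds the treewidth. Conversely, {1, 2, 6} is a clique of size 3, and the vertices of any clique must share a bag in every tree decomposition; so some bag has ≥ 3 vertices and tw(G) ≥ 2. Hence tw(G) = 2 exactly.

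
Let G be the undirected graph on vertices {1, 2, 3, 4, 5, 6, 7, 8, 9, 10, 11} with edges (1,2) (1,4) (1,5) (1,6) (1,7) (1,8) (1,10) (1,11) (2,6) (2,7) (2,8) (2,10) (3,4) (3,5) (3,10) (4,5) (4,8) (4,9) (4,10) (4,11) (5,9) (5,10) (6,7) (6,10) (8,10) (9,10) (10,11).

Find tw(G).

A width-3 tree decomposition is:
Bags: B1 = {4, 5, 9, 10}  B2 = {1, 4, 5, 10}  B3 = {1, 4, 8, 10}  B4 = {3, 4, 5, 10}  B5 = {1, 2, 8, 10}  B6 = {1, 4, 10, 11}  B7 = {1, 2, 6, 10}  B8 = {1, 2, 6, 7}
Tree: B1–B2, B2–B3, B2–B4, B3–B5, B2–B6, B5–B7, B7–B8
Each bag holds 4 vertices, so the decomposition has width 3, which upper-bounds the treewidth. For the lower bound, the 4 vertices {1, 2, 8, 10} are pairwise adjacent, and any tree decomposition puts a clique entirely inside one bag — forcing width ≥ 3. The upper and lower bounds meet at 3, so that is the treewidth.

3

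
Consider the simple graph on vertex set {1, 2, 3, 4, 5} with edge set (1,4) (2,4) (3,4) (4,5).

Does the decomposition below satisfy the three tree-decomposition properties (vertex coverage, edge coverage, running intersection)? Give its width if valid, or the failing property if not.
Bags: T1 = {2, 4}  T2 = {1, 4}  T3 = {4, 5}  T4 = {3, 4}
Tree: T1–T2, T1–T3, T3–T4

Vertex coverage: the bags together contain {1, 2, 3, 4, 5}, the full vertex set. Edge coverage: each edge of G has both endpoints in at least one bag. Running intersection: for every vertex, the bags containing it form a connected subtree. All three properties hold, so this is a valid tree decomposition of width max|bag| − 1 = 1, and hence tw(G) ≤ 1.

Yes; width 1.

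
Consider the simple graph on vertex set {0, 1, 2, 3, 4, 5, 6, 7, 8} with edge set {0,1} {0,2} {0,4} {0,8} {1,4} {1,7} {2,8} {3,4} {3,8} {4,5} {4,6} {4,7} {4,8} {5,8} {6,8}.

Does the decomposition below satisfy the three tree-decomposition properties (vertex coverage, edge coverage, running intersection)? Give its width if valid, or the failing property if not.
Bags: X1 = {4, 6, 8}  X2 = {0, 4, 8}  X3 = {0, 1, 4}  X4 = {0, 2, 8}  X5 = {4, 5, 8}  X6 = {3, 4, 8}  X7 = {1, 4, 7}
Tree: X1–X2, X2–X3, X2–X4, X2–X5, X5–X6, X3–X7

Checking the three conditions: (i) the bags cover all of {0, 1, 2, 3, 4, 5, 6, 7, 8}; (ii) for each edge, some bag contains both endpoints; (iii) the bags containing any fixed vertex form a subtree. All hold, so the decomposition is valid with width 3 − 1 = 2.

Yes; width 2.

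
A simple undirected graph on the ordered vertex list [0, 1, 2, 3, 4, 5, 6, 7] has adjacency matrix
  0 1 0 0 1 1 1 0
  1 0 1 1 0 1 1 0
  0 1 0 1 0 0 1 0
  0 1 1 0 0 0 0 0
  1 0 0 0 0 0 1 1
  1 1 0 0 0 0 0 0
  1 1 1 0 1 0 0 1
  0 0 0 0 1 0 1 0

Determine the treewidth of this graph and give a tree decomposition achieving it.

Treewidth 2.
Bags: B1 = {1, 2, 6}  B2 = {0, 1, 6}  B3 = {0, 1, 5}  B4 = {0, 4, 6}  B5 = {4, 6, 7}  B6 = {1, 2, 3}
Tree: B1–B2, B2–B3, B2–B4, B4–B5, B1–B6

Each bag holds 3 vertices, so the decomposition has width 2, which upper-bounds the treewidth. For the lower bound, the 3 vertices {0, 1, 5} are pairwise adjacent, and any tree decomposition puts a clique entirely inside one bag — forcing width ≥ 2. Combining the bounds, tw(G) = 2.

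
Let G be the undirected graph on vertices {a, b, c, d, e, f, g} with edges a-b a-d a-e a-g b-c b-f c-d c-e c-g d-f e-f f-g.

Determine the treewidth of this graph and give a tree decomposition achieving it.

Each bag holds 4 vertices, so the decomposition has width 3, which upper-bounds the treewidth. For the lower bound: the 4 vertex sets {a,d}, {c,e}, {f}, {b} are disjoint, each induces a connected subgraph, and every pair is joined by at least one edge of G. Contracting each set to a single vertex therefore yields K_{4} as a minor, and since treewidth is minor-monotone, tw(G) ≥ tw(K_{4}) = 3. The upper and lower bounds meet at 3, so that is the treewidth.

Treewidth 3.
Bags: B1 = {a, c, d, f}  B2 = {a, c, e, f}  B3 = {a, b, c, f}  B4 = {a, c, f, g}
Tree: B1–B2, B2–B3, B3–B4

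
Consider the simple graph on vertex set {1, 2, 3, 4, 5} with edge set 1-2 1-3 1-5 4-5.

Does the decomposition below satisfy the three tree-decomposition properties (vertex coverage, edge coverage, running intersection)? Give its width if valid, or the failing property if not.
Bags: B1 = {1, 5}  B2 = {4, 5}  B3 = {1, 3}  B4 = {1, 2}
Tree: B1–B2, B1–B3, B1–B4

Checking the three conditions: (i) the bags cover all of {1, 2, 3, 4, 5}; (ii) for each edge, some bag contains both endpoints; (iii) the bags containing any fixed vertex form a subtree. All hold, so the decomposition is valid with width 2 − 1 = 1.

Yes; width 1.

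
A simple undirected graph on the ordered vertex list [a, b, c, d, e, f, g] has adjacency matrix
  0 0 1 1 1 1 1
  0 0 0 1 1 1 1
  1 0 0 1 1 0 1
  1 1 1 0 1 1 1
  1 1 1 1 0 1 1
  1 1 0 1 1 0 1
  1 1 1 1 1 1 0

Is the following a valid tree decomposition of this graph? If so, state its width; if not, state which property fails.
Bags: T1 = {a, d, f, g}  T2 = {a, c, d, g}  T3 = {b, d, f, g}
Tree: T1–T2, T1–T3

No — vertex e appears in no bag.

A tree decomposition must satisfy three properties: every vertex lies in some bag; for every edge, both endpoints lie together in some bag; and for every vertex, the bags containing it form a connected subtree. Here vertex e appears in no bag, so the decomposition is invalid.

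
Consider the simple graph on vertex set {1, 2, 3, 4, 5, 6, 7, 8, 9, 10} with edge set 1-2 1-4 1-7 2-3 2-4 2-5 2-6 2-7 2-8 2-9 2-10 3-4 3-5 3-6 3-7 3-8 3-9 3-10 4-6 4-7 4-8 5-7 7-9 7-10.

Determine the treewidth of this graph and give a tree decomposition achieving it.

Every bag has size at most 4, so the width is 4 − 1 = 3 and tw(G) ≤ 3. Conversely, {1, 2, 4, 7} is a clique of size 4, and the vertices of any clique must share a bag in every tree decomposition; so some bag has ≥ 4 vertices and tw(G) ≥ 3. Therefore the treewidth is 3.

Treewidth 3.
One such decomposition:
Bags: B1 = {2, 3, 7, 10}  B2 = {2, 3, 5, 7}  B3 = {2, 3, 4, 7}  B4 = {2, 3, 7, 9}  B5 = {2, 3, 4, 8}  B6 = {2, 3, 4, 6}  B7 = {1, 2, 4, 7}
Tree: B1–B2, B2–B3, B3–B4, B3–B5, B3–B6, B3–B7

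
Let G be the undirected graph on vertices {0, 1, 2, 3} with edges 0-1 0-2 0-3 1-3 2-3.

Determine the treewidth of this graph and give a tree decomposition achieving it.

Treewidth 2.
One optimal decomposition is:
Bags: B1 = {0, 1, 3}  B2 = {0, 2, 3}
Tree: B1–B2

Every bag has size at most 3, so the width is 3 − 1 = 2 and tw(G) ≤ 2. On the other hand G contains the 3-clique {0, 1, 3}. A clique must lie in a single bag of any decomposition, so no decomposition can have width below 2. Hence tw(G) = 2 exactly.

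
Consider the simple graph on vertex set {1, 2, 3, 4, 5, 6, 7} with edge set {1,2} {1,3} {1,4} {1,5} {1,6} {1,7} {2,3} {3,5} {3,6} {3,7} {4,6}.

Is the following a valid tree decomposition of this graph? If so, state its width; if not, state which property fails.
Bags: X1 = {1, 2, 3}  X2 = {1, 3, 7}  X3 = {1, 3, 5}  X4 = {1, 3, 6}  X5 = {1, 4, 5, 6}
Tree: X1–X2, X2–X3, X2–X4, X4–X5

No — bags containing vertex 5 are not connected in the tree.

A tree decomposition must satisfy three properties: every vertex lies in some bag; for every edge, both endpoints lie together in some bag; and for every vertex, the bags containing it form a connected subtree. Here bags containing vertex 5 are not connected in the tree, so the decomposition is invalid.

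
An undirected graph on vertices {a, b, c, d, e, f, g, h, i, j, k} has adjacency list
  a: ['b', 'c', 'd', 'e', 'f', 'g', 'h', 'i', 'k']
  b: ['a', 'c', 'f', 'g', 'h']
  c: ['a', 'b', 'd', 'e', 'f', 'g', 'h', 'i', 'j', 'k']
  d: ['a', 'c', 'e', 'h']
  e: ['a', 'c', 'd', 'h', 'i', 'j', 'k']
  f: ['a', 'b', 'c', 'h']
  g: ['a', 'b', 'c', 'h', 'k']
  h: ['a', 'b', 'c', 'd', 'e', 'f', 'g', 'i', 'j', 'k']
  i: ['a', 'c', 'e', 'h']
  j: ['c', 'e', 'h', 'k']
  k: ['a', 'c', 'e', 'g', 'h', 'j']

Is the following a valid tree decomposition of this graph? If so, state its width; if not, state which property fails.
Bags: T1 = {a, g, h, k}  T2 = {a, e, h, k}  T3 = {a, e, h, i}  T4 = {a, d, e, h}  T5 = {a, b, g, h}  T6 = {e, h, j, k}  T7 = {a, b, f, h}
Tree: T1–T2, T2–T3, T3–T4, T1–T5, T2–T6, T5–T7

A tree decomposition must satisfy three properties: every vertex lies in some bag; for every edge, both endpoints lie together in some bag; and for every vertex, the bags containing it form a connected subtree. Here vertex c appears in no bag, so the decomposition is invalid.

No — vertex c appears in no bag.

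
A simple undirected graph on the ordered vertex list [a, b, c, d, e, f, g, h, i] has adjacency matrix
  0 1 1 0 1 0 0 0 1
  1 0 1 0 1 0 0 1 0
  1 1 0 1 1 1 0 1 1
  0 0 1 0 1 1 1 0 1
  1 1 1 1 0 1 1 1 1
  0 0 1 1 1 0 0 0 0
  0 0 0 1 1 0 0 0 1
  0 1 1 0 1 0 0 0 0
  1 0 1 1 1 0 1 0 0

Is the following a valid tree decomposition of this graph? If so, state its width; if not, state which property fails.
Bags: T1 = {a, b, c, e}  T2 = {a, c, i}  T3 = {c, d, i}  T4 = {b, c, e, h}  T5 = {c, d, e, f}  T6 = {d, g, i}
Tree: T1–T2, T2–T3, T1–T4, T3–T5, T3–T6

No — edge (e,i) lies in no bag.

A tree decomposition must satisfy three properties: every vertex lies in some bag; for every edge, both endpoints lie together in some bag; and for every vertex, the bags containing it form a connected subtree. Here edge (e,i) lies in no bag, so the decomposition is invalid.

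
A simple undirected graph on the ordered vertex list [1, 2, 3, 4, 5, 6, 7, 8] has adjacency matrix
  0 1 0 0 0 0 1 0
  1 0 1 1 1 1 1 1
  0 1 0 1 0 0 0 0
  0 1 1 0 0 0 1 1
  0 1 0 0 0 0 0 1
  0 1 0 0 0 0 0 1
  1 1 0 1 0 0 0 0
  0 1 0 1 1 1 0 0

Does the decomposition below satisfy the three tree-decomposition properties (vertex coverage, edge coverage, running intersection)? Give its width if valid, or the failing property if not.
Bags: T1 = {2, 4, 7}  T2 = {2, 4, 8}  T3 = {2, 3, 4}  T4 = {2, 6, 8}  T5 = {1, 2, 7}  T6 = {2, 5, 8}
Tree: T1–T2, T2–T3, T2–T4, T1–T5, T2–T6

Vertex coverage: the bags together contain {1, 2, 3, 4, 5, 6, 7, 8}, the full vertex set. Edge coverage: each edge of G has both endpoints in at least one bag. Running intersection: for every vertex, the bags containing it form a connected subtree. All three properties hold, so this is a valid tree decomposition of width max|bag| − 1 = 2, and hence tw(G) ≤ 2.

Yes; width 2.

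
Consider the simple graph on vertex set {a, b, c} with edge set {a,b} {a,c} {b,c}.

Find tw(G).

2

A width-2 tree decomposition is:
Bags: B1 = {a, b, c}
Tree: (single bag)
With just one bag of size 3, the width is 3 − 1 = 2, so tw(G) ≤ 2. Conversely, {a, b, c} is a clique of size 3, and the vertices of any clique must share a bag in every tree decomposition; so some bag has ≥ 3 vertices and tw(G) ≥ 2. The upper and lower bounds meet at 2, so that is the treewidth.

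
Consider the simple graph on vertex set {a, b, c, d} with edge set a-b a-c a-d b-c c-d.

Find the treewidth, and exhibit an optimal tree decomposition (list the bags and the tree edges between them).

The largest bag has 3 vertices, giving width 2; this decomposition certifies tw(G) ≤ 2. For the lower bound, the 3 vertices {a, c, d} are pairwise adjacent, and any tree decomposition puts a clique entirely inside one bag — forcing width ≥ 2. Therefore the treewidth is 2.

Treewidth 2.
One such decomposition:
Bags: B1 = {a, b, c}  B2 = {a, c, d}
Tree: B1–B2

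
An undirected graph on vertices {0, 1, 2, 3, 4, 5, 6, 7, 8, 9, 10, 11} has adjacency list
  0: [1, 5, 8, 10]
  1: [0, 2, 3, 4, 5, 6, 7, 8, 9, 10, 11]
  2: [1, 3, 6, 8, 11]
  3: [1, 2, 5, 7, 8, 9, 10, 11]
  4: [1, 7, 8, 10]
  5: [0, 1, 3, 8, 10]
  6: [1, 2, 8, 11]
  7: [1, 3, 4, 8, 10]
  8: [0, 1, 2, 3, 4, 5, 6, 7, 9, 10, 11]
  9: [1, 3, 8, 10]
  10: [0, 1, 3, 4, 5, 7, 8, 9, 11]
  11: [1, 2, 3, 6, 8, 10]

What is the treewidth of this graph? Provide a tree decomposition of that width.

Each bag holds 5 vertices, so the decomposition has width 4, which upper-bounds the treewidth. Conversely, {1, 2, 3, 8, 11} is a clique of size 5, and the vertices of any clique must share a bag in every tree decomposition; so some bag has ≥ 5 vertices and tw(G) ≥ 4. The upper and lower bounds meet at 4, so that is the treewidth.

Treewidth 4.
Bags: B1 = {1, 3, 7, 8, 10}  B2 = {1, 3, 8, 10, 11}  B3 = {1, 2, 3, 8, 11}  B4 = {1, 3, 8, 9, 10}  B5 = {1, 2, 6, 8, 11}  B6 = {1, 3, 5, 8, 10}  B7 = {1, 4, 7, 8, 10}  B8 = {0, 1, 5, 8, 10}
Tree: B1–B2, B2–B3, B2–B4, B3–B5, B1–B6, B1–B7, B6–B8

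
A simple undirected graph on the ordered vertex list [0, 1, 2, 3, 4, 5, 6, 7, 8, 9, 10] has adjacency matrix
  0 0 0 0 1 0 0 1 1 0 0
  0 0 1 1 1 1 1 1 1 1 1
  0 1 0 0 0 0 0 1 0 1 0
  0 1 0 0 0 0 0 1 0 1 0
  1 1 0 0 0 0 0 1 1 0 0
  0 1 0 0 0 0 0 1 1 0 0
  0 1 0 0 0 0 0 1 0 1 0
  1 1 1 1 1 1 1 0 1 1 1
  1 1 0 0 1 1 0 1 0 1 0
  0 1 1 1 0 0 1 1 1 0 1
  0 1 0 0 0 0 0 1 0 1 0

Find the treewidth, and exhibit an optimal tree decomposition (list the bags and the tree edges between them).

Every bag has size at most 4, so the width is 4 − 1 = 3 and tw(G) ≤ 3. On the other hand G contains the 4-clique {0, 4, 7, 8}. A clique must lie in a single bag of any decomposition, so no decomposition can have width below 3. The upper and lower bounds meet at 3, so that is the treewidth.

Treewidth 3.
One optimal decomposition is:
Bags: B1 = {1, 7, 8, 9}  B2 = {1, 4, 7, 8}  B3 = {1, 6, 7, 9}  B4 = {1, 3, 7, 9}  B5 = {1, 7, 9, 10}  B6 = {1, 2, 7, 9}  B7 = {1, 5, 7, 8}  B8 = {0, 4, 7, 8}
Tree: B1–B2, B1–B3, B3–B4, B4–B5, B3–B6, B1–B7, B2–B8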